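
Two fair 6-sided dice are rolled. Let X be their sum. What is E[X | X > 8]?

P(X > 8) = 5/18.
Σ over the event: 9·1/9 + 10·1/12 + 11·1/18 + 12·1/36 = 25/9.
E[X | X > 8] = (25/9) / (5/18) = 10.

10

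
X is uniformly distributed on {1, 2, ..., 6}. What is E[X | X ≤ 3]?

Given X ≤ 3, X is equally likely to be any of {1, 2, 3}.
E[X | X ≤ 3] = (1 + 2 + 3) / 3 = 2.

2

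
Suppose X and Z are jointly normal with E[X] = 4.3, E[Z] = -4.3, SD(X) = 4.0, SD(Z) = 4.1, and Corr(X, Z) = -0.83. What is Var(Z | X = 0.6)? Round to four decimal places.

5.2296

For a bivariate normal, Var(Z | X=x) = σ_Z²(1 − ρ²).
Var(Z | X=0.6) = (4.1)²·(1 − (-0.83)²) = 16.81·0.3111 = 5.2296.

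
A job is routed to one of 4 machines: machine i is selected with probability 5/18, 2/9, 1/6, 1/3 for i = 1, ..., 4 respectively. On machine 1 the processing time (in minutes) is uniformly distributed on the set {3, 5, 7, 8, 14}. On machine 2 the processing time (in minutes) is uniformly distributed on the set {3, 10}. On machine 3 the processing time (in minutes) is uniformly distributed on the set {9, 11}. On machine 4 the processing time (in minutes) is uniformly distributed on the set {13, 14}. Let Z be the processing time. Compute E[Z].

E[Z | machine 1] = (3+5+7+8+14)/5 = 37/5.
E[Z | machine 2] = (3+10)/2 = 13/2.
E[Z | machine 3] = (9+11)/2 = 10.
E[Z | machine 4] = (13+14)/2 = 27/2.
E[Z] = (5/18)·(37/5) + (2/9)·(13/2) + (1/6)·(10) + (1/3)·(27/2) = 29/3.

29/3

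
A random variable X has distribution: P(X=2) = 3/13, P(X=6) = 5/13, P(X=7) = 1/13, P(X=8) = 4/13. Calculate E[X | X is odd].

P(X is odd) = 1/13.
Σ over the event: 7·1/13 = 7/13.
E[X | X is odd] = (7/13) / (1/13) = 7.

7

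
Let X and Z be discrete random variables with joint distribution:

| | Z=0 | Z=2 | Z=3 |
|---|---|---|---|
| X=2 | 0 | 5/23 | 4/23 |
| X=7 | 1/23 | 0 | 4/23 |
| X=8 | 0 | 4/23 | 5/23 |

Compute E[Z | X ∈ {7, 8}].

5/2

P(X ∈ {7, 8}) = 14/23.
Σ Z·P over the event = 0·(1/23) + 3·(4/23) + 2·(4/23) + 3·(5/23) = 35/23.
E[Z | X ∈ {7, 8}] = (35/23) / (14/23) = 5/2.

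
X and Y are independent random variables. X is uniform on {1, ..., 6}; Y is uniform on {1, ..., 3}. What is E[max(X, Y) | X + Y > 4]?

P(X + Y > 4) = 2/3.
Summing max(X,Y)·P(x,y) over outcomes with X + Y > 4 gives 3.
E[max(X, Y) | X + Y > 4] = (3) / (2/3) = 9/2.

9/2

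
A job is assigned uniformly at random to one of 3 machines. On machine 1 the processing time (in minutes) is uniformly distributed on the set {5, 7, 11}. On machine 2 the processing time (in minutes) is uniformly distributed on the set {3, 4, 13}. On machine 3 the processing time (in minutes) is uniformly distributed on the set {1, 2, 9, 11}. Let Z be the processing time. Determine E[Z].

241/36

E[Z | machine 1] = (5+7+11)/3 = 23/3.
E[Z | machine 2] = (3+4+13)/3 = 20/3.
E[Z | machine 3] = (1+2+9+11)/4 = 23/4.
By the law of total expectation,
E[Z] = (1/3)·(23/3) + (1/3)·(20/3) + (1/3)·(23/4) = 241/36.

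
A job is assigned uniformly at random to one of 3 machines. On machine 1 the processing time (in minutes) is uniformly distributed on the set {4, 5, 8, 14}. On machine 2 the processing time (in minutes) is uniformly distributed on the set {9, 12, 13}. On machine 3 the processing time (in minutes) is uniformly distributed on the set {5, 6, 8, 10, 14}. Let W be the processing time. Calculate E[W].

1661/180

E[W | machine 1] = (4+5+8+14)/4 = 31/4.
E[W | machine 2] = (9+12+13)/3 = 34/3.
E[W | machine 3] = (5+6+8+10+14)/5 = 43/5.
By the law of total expectation,
E[W] = (1/3)·(31/4) + (1/3)·(34/3) + (1/3)·(43/5) = 1661/180.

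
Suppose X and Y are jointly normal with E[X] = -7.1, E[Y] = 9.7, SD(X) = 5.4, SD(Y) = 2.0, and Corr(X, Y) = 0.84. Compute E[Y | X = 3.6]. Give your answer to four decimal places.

E[Y | X=x] = μ_Y + ρ(σ_Y/σ_X)(x − μ_X) for jointly normal variables.
E[Y | X=3.6] = 9.7 + (0.84)·(2.0/5.4)·(3.6 − (-7.1)) = 9.7 + (0.31111)·(10.7) = 13.0289.

13.0289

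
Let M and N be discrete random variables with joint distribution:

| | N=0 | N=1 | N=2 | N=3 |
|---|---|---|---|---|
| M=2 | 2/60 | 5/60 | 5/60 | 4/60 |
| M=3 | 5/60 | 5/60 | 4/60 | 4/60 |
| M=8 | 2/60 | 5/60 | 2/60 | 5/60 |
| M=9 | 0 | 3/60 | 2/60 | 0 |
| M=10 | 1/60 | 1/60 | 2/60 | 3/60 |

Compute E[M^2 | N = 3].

42

P(N = 3) = 4/15.
Σ M^2·P over the event = 4·(4/60) + 9·(4/60) + 64·(5/60) + 100·(3/60) = 56/5.
E[M^2 | N = 3] = (56/5) / (4/15) = 42.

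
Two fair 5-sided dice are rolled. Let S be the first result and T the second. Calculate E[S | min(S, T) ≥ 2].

7/2

P(min(S, T) ≥ 2) = 16/25.
Summing S·P(x,y) over outcomes with min(S, T) ≥ 2 gives 56/25.
E[S | min(S, T) ≥ 2] = (56/25) / (16/25) = 7/2.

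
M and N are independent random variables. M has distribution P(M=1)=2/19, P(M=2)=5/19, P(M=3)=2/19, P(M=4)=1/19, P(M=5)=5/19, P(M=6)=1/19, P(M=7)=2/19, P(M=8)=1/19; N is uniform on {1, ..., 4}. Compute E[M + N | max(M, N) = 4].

80/13

P(max(M, N) = 4) = 13/76.
Summing (M+N)·P(x,y) over outcomes with max(M, N) = 4 gives 20/19.
E[M + N | max(M, N) = 4] = (20/19) / (13/76) = 80/13.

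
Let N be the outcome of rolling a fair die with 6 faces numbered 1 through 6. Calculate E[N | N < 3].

3/2

Given N < 3, N is equally likely to be any of {1, 2}.
E[N | N < 3] = (1 + 2) / 2 = 3/2.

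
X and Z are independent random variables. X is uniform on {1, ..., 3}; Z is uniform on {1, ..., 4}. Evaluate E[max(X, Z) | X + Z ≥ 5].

Outcomes with X + Z ≥ 5: (1,4), (2,3), (2,4), (3,2), (3,3), (3,4), each with probability 1/12.
E[max(X, Z) | X + Z ≥ 5] = (4 + 3 + 4 + 3 + 3 + 4) / 6 = 7/2.

7/2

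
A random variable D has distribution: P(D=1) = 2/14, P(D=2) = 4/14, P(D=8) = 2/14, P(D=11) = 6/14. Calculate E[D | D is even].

4

P(D is even) = 3/7.
Σ over the event: 2·2/7 + 8·1/7 = 12/7.
E[D | D is even] = (12/7) / (3/7) = 4.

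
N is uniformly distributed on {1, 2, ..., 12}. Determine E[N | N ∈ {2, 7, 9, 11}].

P(N ∈ {2, 7, 9, 11}) = 1/3.
Σ over the event: 2·1/12 + 7·1/12 + 9·1/12 + 11·1/12 = 29/12.
E[N | N ∈ {2, 7, 9, 11}] = (29/12) / (1/3) = 29/4.

29/4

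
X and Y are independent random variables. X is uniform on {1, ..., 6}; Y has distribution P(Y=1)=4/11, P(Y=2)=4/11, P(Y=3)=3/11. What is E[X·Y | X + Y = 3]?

P(X + Y = 3) = 4/33.
Summing XY·P(x,y) over outcomes with X + Y = 3 gives 8/33.
E[X·Y | X + Y = 3] = (8/33) / (4/33) = 2.

2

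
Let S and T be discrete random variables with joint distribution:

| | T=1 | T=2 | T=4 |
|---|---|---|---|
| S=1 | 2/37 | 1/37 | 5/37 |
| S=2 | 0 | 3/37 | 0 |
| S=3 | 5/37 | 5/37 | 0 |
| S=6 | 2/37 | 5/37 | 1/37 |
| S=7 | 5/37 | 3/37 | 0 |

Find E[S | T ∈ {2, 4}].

84/23

P(T ∈ {2, 4}) = 23/37.
Σ S·P over the event = 1·(1/37) + 1·(5/37) + 2·(3/37) + 3·(5/37) + 6·(5/37) + 6·(1/37) + 7·(3/37) = 84/37.
E[S | T ∈ {2, 4}] = (84/37) / (23/37) = 84/23.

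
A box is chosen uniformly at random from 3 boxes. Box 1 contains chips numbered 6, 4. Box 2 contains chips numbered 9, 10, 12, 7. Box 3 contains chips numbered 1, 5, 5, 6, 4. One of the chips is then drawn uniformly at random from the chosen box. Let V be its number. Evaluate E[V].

E[V | box 1] = (6+4)/2 = 5.
E[V | box 2] = (9+10+12+7)/4 = 19/2.
E[V | box 3] = (1+5+5+6+4)/5 = 21/5.
By the law of total expectation,
E[V] = (1/3)·(5) + (1/3)·(19/2) + (1/3)·(21/5) = 187/30.

187/30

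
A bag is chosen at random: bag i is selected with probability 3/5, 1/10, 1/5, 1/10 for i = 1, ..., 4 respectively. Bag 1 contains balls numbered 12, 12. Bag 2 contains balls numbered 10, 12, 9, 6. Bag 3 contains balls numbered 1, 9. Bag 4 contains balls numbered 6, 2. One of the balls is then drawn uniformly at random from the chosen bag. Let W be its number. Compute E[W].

E[W | bag 1] = (12+12)/2 = 12.
E[W | bag 2] = (10+12+9+6)/4 = 37/4.
E[W | bag 3] = (1+9)/2 = 5.
E[W | bag 4] = (6+2)/2 = 4.
E[W] = (3/5)·(12) + (1/10)·(37/4) + (1/5)·(5) + (1/10)·(4) = 381/40.

381/40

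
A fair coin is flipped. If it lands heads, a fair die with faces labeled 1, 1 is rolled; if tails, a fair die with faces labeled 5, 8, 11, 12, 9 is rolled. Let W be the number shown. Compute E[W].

5

E[W | heads] = (1+1)/2 = 1.
E[W | tails] = (5+8+11+12+9)/5 = 9.
E[W] = (1/2)·(1) + (1/2)·(9) = 5.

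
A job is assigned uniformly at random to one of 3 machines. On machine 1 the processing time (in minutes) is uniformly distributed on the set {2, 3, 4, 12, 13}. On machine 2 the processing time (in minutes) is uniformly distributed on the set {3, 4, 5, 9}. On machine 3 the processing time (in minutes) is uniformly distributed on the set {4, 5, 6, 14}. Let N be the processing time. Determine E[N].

193/30

E[N | machine 1] = (2+3+4+12+13)/5 = 34/5.
E[N | machine 2] = (3+4+5+9)/4 = 21/4.
E[N | machine 3] = (4+5+6+14)/4 = 29/4.
E[N] = (1/3)·(34/5) + (1/3)·(21/4) + (1/3)·(29/4) = 193/30.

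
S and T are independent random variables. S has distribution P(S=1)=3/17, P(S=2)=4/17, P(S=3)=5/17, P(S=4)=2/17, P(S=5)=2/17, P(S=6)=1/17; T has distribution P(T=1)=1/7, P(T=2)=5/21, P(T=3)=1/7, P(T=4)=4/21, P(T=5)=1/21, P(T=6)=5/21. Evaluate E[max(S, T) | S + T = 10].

P(S + T = 10) = 16/357.
Summing max(S,T)·P(x,y) over outcomes with S + T = 10 gives 94/357.
E[max(S, T) | S + T = 10] = (94/357) / (16/357) = 47/8.

47/8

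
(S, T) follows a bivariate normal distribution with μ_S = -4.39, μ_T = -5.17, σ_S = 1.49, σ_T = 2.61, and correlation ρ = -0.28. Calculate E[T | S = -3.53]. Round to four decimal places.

-5.5918

The regression of T on S has slope ρ·σ_T/σ_S and passes through (μ_S, μ_T).
E[T | S=-3.53] = -5.17 + (-0.28)·(2.61/1.49)·(-3.53 − (-4.39)) = -5.17 + (-0.49047)·(0.86) = -5.5918.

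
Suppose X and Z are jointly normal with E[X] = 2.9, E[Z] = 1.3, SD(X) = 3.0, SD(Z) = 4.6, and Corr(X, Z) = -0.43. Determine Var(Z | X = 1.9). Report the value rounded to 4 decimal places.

17.2475

The conditional variance in a bivariate normal is σ_Z²(1 − ρ²), independent of x.
Var(Z | X=1.9) = (4.6)²·(1 − (-0.43)²) = 21.16·0.8151 = 17.2475.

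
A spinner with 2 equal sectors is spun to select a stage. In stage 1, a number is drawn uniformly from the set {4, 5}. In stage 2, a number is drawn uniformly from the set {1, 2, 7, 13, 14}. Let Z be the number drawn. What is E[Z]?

119/20

E[Z | stage 1] = (4+5)/2 = 9/2.
E[Z | stage 2] = (1+2+7+13+14)/5 = 37/5.
By the law of total expectation,
E[Z] = (1/2)·(9/2) + (1/2)·(37/5) = 119/20.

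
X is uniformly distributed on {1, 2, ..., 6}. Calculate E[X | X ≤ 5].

Given X ≤ 5, X is equally likely to be any of {1, 2, 3, 4, 5}.
E[X | X ≤ 5] = (1 + 2 + 3 + 4 + 5) / 5 = 3.

3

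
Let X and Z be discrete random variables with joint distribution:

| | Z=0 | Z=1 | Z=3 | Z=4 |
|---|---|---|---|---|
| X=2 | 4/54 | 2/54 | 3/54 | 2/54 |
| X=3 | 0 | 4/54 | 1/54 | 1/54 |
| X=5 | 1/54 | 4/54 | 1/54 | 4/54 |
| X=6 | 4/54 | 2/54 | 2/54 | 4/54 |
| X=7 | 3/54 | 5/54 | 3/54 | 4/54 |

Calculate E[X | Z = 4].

P(Z = 4) = 5/18.
Σ X·P over the event = 2·(2/54) + 3·(1/54) + 5·(4/54) + 6·(4/54) + 7·(4/54) = 79/54.
E[X | Z = 4] = (79/54) / (5/18) = 79/15.

79/15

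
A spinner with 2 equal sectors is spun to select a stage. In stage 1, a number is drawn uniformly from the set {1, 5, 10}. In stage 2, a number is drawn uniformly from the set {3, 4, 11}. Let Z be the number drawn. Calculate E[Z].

E[Z | stage 1] = (1+5+10)/3 = 16/3.
E[Z | stage 2] = (3+4+11)/3 = 6.
E[Z] = (1/2)·(16/3) + (1/2)·(6) = 17/3.

17/3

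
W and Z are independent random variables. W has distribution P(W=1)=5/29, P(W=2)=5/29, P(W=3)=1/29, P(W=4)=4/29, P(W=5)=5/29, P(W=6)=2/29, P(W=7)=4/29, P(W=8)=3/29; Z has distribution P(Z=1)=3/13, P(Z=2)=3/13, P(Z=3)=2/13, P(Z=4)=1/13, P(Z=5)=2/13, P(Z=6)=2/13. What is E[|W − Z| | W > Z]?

685/211

P(W > Z) = 211/377.
Summing |W−Z|·P(x,y) over outcomes with W > Z gives 685/377.
E[|W − Z| | W > Z] = (685/377) / (211/377) = 685/211.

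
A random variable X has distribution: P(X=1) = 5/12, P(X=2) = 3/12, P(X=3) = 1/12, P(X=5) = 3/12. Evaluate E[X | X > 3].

5

P(X > 3) = 1/4.
Σ over the event: 5·1/4 = 5/4.
E[X | X > 3] = (5/4) / (1/4) = 5.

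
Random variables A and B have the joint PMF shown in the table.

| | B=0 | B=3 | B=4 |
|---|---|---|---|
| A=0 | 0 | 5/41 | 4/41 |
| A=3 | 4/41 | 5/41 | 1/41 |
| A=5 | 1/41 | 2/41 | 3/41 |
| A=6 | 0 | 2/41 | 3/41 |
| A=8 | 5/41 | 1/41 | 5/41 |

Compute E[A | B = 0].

57/10

P(B = 0) = 10/41.
Σ A·P over the event = 3·(4/41) + 5·(1/41) + 8·(5/41) = 57/41.
E[A | B = 0] = (57/41) / (10/41) = 57/10.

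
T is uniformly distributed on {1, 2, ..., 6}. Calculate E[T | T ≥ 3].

Given T ≥ 3, T is equally likely to be any of {3, 4, 5, 6}.
E[T | T ≥ 3] = (3 + 4 + 5 + 6) / 4 = 9/2.

9/2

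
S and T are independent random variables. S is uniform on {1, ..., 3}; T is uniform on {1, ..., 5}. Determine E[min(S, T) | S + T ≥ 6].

Outcomes with S + T ≥ 6: (1,5), (2,4), (2,5), (3,3), (3,4), (3,5), each with probability 1/15.
E[min(S, T) | S + T ≥ 6] = (1 + 2 + 2 + 3 + 3 + 3) / 6 = 7/3.

7/3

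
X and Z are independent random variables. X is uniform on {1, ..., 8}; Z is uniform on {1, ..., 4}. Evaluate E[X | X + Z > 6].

P(X + Z > 6) = 9/16.
Summing X·P(x,y) over outcomes with X + Z > 6 gives 55/16.
E[X | X + Z > 6] = (55/16) / (9/16) = 55/9.

55/9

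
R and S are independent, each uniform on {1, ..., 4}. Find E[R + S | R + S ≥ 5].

P(R + S ≥ 5) = 5/8.
Summing (R+S)·P(x,y) over outcomes with R + S ≥ 5 gives 15/4.
E[R + S | R + S ≥ 5] = (15/4) / (5/8) = 6.

6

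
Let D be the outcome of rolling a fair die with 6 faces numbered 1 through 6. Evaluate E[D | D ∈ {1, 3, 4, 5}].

13/4

P(D ∈ {1, 3, 4, 5}) = 2/3.
Σ over the event: 1·1/6 + 3·1/6 + 4·1/6 + 5·1/6 = 13/6.
E[D | D ∈ {1, 3, 4, 5}] = (13/6) / (2/3) = 13/4.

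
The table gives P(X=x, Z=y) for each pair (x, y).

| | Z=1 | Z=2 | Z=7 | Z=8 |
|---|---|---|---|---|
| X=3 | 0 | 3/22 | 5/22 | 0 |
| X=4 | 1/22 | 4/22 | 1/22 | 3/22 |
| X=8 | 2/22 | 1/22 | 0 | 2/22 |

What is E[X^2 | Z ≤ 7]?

P(Z ≤ 7) = 17/22.
Summing X^2·P(X=x,Z=y) over the conditioning event gives 180/11.
E[X^2 | Z ≤ 7] = (180/11) / (17/22) = 360/17.

360/17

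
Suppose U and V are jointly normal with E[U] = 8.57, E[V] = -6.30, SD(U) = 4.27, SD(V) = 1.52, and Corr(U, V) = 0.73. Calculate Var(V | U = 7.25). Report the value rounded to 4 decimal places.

Var(V | U=x) = (1 − ρ²)·σ_V².
Var(V | U=7.25) = (1.52)²·(1 − (0.73)²) = 2.3104·0.4671 = 1.0792.

1.0792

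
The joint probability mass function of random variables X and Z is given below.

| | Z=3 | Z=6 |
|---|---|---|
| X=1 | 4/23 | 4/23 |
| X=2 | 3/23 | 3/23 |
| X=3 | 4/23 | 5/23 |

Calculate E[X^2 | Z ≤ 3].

P(Z ≤ 3) = 11/23.
Σ X^2·P over the event = 1·(4/23) + 4·(3/23) + 9·(4/23) = 52/23.
E[X^2 | Z ≤ 3] = (52/23) / (11/23) = 52/11.

52/11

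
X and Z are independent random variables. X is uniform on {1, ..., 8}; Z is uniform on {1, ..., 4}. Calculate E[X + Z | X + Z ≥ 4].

216/29

P(X + Z ≥ 4) = 29/32.
Summing (X+Z)·P(x,y) over outcomes with X + Z ≥ 4 gives 27/4.
E[X + Z | X + Z ≥ 4] = (27/4) / (29/32) = 216/29.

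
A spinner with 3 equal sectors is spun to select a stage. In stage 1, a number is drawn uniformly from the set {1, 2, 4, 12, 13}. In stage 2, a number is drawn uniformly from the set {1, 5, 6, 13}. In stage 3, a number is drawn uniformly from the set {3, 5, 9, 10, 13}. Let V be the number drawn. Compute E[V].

E[V | stage 1] = (1+2+4+12+13)/5 = 32/5.
E[V | stage 2] = (1+5+6+13)/4 = 25/4.
E[V | stage 3] = (3+5+9+10+13)/5 = 8.
E[V] = (1/3)·(32/5) + (1/3)·(25/4) + (1/3)·(8) = 413/60.

413/60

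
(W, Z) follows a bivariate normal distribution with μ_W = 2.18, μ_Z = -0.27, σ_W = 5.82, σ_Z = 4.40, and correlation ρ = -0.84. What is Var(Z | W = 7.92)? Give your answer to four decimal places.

For a bivariate normal, Var(Z | W=x) = σ_Z²(1 − ρ²).
Var(Z | W=7.92) = (4.40)²·(1 − (-0.84)²) = 19.36·0.2944 = 5.6996.

5.6996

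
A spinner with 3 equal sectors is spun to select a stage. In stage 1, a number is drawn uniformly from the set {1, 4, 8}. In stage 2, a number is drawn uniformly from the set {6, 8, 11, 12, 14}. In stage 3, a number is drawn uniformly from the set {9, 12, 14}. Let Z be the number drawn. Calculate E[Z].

E[Z | stage 1] = (1+4+8)/3 = 13/3.
E[Z | stage 2] = (6+8+11+12+14)/5 = 51/5.
E[Z | stage 3] = (9+12+14)/3 = 35/3.
E[Z] = (1/3)·(13/3) + (1/3)·(51/5) + (1/3)·(35/3) = 131/15.

131/15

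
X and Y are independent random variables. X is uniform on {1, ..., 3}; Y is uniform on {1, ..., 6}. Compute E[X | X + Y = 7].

2

P(X + Y = 7) = 1/6.
Summing X·P(x,y) over outcomes with X + Y = 7 gives 1/3.
E[X | X + Y = 7] = (1/3) / (1/6) = 2.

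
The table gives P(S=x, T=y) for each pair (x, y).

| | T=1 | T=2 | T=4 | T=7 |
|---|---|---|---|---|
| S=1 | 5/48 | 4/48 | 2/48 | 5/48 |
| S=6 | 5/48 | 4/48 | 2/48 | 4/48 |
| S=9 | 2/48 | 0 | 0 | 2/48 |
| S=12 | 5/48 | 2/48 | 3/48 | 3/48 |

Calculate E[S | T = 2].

26/5

P(T = 2) = 5/24.
Σ S·P over the event = 1·(4/48) + 6·(4/48) + 12·(2/48) = 13/12.
E[S | T = 2] = (13/12) / (5/24) = 26/5.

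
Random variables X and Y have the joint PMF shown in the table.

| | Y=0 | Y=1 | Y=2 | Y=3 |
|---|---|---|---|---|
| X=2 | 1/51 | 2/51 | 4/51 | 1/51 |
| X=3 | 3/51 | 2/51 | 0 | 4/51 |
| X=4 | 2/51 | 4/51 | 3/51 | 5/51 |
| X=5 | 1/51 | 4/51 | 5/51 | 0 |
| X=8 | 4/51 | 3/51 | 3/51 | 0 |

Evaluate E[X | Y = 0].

P(Y = 0) = 11/51.
Σ X·P over the event = 2·(1/51) + 3·(3/51) + 4·(2/51) + 5·(1/51) + 8·(4/51) = 56/51.
E[X | Y = 0] = (56/51) / (11/51) = 56/11.

56/11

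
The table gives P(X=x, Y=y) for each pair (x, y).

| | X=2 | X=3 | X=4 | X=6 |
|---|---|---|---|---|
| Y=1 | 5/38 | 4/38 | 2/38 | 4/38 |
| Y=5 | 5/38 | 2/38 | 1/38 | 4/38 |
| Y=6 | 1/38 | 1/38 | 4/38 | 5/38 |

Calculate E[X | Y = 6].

P(Y = 6) = 11/38.
Σ X·P over the event = 2·(1/38) + 3·(1/38) + 4·(4/38) + 6·(5/38) = 51/38.
E[X | Y = 6] = (51/38) / (11/38) = 51/11.

51/11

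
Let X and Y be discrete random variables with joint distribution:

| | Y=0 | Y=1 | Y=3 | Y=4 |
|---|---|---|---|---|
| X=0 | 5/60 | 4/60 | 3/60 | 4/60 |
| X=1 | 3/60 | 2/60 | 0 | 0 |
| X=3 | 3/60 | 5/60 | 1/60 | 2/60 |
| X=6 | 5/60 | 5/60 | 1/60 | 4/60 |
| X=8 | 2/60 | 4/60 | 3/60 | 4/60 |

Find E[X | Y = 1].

P(Y = 1) = 1/3.
Σ X·P over the event = 0·(4/60) + 1·(2/60) + 3·(5/60) + 6·(5/60) + 8·(4/60) = 79/60.
E[X | Y = 1] = (79/60) / (1/3) = 79/20.

79/20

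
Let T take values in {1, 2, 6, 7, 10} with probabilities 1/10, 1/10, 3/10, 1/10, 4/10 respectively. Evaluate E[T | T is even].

P(T is even) = 4/5.
Σ over the event: 2·1/10 + 6·3/10 + 10·2/5 = 6.
E[T | T is even] = (6) / (4/5) = 15/2.

15/2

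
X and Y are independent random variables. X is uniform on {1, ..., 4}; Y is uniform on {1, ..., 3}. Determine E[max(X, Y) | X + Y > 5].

Outcomes with X + Y > 5: (3,3), (4,2), (4,3), each with probability 1/12.
E[max(X, Y) | X + Y > 5] = (3 + 4 + 4) / 3 = 11/3.

11/3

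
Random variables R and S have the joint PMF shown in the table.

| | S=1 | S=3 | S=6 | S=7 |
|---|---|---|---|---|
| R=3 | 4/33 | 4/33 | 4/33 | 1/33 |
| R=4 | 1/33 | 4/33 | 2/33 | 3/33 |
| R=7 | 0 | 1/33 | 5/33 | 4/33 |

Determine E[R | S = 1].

P(S = 1) = 5/33.
Summing R·P(R=x,S=y) over the conditioning event gives 16/33.
E[R | S = 1] = (16/33) / (5/33) = 16/5.

16/5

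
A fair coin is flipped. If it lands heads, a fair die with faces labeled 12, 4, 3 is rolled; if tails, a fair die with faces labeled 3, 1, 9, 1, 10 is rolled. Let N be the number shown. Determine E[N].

E[N | heads] = (12+4+3)/3 = 19/3.
E[N | tails] = (3+1+9+1+10)/5 = 24/5.
E[N] = (1/2)·(19/3) + (1/2)·(24/5) = 167/30.

167/30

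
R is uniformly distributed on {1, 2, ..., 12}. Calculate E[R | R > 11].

12

Given R > 11, R is equally likely to be any of {12}.
E[R | R > 11] = (12) / 1 = 12.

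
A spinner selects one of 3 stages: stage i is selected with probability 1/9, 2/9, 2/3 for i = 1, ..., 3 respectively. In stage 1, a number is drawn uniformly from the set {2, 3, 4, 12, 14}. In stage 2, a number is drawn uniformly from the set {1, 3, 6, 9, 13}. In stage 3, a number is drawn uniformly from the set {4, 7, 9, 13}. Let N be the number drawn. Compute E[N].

77/10

E[N | stage 1] = (2+3+4+12+14)/5 = 7.
E[N | stage 2] = (1+3+6+9+13)/5 = 32/5.
E[N | stage 3] = (4+7+9+13)/4 = 33/4.
By the law of total expectation,
E[N] = (1/9)·(7) + (2/9)·(32/5) + (2/3)·(33/4) = 77/10.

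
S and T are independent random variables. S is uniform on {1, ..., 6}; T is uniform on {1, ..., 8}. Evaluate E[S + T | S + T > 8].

P(S + T > 8) = 7/16.
Summing (S+T)·P(x,y) over outcomes with S + T > 8 gives 14/3.
E[S + T | S + T > 8] = (14/3) / (7/16) = 32/3.

32/3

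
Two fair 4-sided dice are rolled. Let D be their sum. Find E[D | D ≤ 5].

P(D ≤ 5) = 5/8.
Σ over the event: 2·1/16 + 3·1/8 + 4·3/16 + 5·1/4 = 5/2.
E[D | D ≤ 5] = (5/2) / (5/8) = 4.

4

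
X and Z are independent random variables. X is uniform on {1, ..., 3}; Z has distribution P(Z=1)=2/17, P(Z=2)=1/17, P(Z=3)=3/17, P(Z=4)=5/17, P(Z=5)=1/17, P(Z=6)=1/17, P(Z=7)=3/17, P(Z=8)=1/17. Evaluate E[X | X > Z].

13/5

P(X > Z) = 5/51.
Summing X·P(x,y) over outcomes with X > Z gives 13/51.
E[X | X > Z] = (13/51) / (5/51) = 13/5.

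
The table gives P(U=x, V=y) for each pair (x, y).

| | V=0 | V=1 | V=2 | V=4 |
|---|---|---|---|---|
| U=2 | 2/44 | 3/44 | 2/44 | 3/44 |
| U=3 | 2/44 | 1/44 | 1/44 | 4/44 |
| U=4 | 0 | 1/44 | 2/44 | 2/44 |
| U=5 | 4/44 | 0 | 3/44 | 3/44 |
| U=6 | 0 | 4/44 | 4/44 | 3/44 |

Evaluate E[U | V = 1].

P(V = 1) = 9/44.
Σ U·P over the event = 2·(3/44) + 3·(1/44) + 4·(1/44) + 6·(4/44) = 37/44.
E[U | V = 1] = (37/44) / (9/44) = 37/9.

37/9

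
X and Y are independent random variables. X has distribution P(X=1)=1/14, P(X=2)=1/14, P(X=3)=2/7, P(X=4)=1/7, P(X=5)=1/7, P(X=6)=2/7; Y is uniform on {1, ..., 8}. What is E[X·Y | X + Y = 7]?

P(X + Y = 7) = 1/8.
Summing XY·P(x,y) over outcomes with X + Y = 7 gives 33/28.
E[X·Y | X + Y = 7] = (33/28) / (1/8) = 66/7.

66/7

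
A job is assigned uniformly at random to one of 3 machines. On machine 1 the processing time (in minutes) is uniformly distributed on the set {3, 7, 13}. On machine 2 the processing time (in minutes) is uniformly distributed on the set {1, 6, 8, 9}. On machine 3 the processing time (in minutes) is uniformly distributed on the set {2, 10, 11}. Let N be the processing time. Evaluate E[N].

E[N | machine 1] = (3+7+13)/3 = 23/3.
E[N | machine 2] = (1+6+8+9)/4 = 6.
E[N | machine 3] = (2+10+11)/3 = 23/3.
By the law of total expectation,
E[N] = (1/3)·(23/3) + (1/3)·(6) + (1/3)·(23/3) = 64/9.

64/9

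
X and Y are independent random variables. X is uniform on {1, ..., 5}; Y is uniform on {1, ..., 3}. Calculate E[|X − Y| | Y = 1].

2

Outcomes with Y = 1: (1,1), (2,1), (3,1), (4,1), (5,1), each with probability 1/15.
E[|X − Y| | Y = 1] = (0 + 1 + 2 + 3 + 4) / 5 = 2.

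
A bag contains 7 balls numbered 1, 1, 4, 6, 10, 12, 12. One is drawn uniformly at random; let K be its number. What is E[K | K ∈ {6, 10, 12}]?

10

P(K ∈ {6, 10, 12}) = 4/7.
Σ over the event: 6·1/7 + 10·1/7 + 12·2/7 = 40/7.
E[K | K ∈ {6, 10, 12}] = (40/7) / (4/7) = 10.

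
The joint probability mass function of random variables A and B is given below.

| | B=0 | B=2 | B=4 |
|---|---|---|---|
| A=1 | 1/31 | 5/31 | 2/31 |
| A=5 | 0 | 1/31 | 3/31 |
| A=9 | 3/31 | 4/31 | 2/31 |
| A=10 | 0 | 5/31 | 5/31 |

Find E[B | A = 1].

9/4

P(A = 1) = 8/31.
Σ B·P over the event = 0·(1/31) + 2·(5/31) + 4·(2/31) = 18/31.
E[B | A = 1] = (18/31) / (8/31) = 9/4.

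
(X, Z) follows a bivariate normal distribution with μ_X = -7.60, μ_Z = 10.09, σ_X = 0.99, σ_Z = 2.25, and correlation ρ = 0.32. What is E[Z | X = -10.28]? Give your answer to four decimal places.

8.1409

E[Z | X=x] = μ_Z + ρ(σ_Z/σ_X)(x − μ_X) for jointly normal variables.
E[Z | X=-10.28] = 10.09 + (0.32)·(2.25/0.99)·(-10.28 − (-7.60)) = 10.09 + (0.72727)·(-2.68) = 8.1409.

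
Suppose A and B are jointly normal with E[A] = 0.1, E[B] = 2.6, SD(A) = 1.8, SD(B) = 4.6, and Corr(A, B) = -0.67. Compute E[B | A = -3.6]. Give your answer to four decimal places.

8.9352

For a bivariate normal, E[B | A=x] = μ_B + ρ·(σ_B/σ_A)·(x − μ_A).
E[B | A=-3.6] = 2.6 + (-0.67)·(4.6/1.8)·(-3.6 − (0.1)) = 2.6 + (-1.71222)·(-3.7) = 8.9352.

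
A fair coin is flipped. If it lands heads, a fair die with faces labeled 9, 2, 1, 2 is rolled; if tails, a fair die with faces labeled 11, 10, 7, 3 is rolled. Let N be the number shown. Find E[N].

45/8

E[N | heads] = (9+2+1+2)/4 = 7/2.
E[N | tails] = (11+10+7+3)/4 = 31/4.
E[N] = (1/2)·(7/2) + (1/2)·(31/4) = 45/8.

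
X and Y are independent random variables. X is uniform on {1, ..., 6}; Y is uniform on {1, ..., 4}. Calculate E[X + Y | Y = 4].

Outcomes with Y = 4: (1,4), (2,4), (3,4), (4,4), (5,4), (6,4), each with probability 1/24.
E[X + Y | Y = 4] = (5 + 6 + 7 + 8 + 9 + 10) / 6 = 15/2.

15/2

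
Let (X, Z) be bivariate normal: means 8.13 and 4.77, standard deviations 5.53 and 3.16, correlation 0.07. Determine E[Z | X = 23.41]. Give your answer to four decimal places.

For a bivariate normal, E[Z | X=x] = μ_Z + ρ·(σ_Z/σ_X)·(x − μ_X).
E[Z | X=23.41] = 4.77 + (0.07)·(3.16/5.53)·(23.41 − (8.13)) = 4.77 + (0.04)·(15.28) = 5.3812.

5.3812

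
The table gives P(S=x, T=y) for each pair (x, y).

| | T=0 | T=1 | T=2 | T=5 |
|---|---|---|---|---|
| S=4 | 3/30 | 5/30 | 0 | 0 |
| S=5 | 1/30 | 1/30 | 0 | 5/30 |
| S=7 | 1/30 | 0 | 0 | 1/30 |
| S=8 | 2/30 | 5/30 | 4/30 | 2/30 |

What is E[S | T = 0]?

P(T = 0) = 7/30.
Summing S·P(S=x,T=y) over the conditioning event gives 4/3.
E[S | T = 0] = (4/3) / (7/30) = 40/7.

40/7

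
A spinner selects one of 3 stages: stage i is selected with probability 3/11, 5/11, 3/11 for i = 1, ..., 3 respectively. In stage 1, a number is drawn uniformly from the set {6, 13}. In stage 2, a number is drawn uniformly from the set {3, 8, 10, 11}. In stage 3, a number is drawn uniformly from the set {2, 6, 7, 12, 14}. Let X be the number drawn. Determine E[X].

E[X | stage 1] = (6+13)/2 = 19/2.
E[X | stage 2] = (3+8+10+11)/4 = 8.
E[X | stage 3] = (2+6+7+12+14)/5 = 41/5.
E[X] = (3/11)·(19/2) + (5/11)·(8) + (3/11)·(41/5) = 931/110.

931/110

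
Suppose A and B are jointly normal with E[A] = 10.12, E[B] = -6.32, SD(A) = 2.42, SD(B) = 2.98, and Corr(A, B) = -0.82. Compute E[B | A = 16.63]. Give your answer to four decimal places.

-12.8935

E[B | A=x] = μ_B + ρ(σ_B/σ_A)(x − μ_A) for jointly normal variables.
E[B | A=16.63] = -6.32 + (-0.82)·(2.98/2.42)·(16.63 − (10.12)) = -6.32 + (-1.00975)·(6.51) = -12.8935.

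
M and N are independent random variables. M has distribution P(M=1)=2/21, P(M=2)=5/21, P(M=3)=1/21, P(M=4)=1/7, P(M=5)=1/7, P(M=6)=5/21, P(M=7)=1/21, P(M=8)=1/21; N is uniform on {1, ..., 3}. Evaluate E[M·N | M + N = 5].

16/3

P(M + N = 5) = 1/7.
Summing MN·P(x,y) over outcomes with M + N = 5 gives 16/21.
E[M·N | M + N = 5] = (16/21) / (1/7) = 16/3.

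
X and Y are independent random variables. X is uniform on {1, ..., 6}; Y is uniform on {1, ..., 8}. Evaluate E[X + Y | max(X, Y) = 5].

P(max(X, Y) = 5) = 3/16.
Summing (X+Y)·P(x,y) over outcomes with max(X, Y) = 5 gives 35/24.
E[X + Y | max(X, Y) = 5] = (35/24) / (3/16) = 70/9.

70/9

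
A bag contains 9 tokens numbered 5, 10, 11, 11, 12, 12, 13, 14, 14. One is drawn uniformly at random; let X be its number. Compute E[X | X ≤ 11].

37/4

P(X ≤ 11) = 4/9.
Σ over the event: 5·1/9 + 10·1/9 + 11·2/9 = 37/9.
E[X | X ≤ 11] = (37/9) / (4/9) = 37/4.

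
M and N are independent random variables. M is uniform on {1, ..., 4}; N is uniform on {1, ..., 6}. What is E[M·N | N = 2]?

P(N = 2) = 1/6.
Summing MN·P(x,y) over outcomes with N = 2 gives 5/6.
E[M·N | N = 2] = (5/6) / (1/6) = 5.

5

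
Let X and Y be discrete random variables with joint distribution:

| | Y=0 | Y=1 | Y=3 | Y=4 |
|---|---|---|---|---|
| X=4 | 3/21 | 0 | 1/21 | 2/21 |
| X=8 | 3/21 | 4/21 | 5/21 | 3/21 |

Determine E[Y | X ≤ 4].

P(X ≤ 4) = 2/7.
Σ Y·P over the event = 0·(3/21) + 3·(1/21) + 4·(2/21) = 11/21.
E[Y | X ≤ 4] = (11/21) / (2/7) = 11/6.

11/6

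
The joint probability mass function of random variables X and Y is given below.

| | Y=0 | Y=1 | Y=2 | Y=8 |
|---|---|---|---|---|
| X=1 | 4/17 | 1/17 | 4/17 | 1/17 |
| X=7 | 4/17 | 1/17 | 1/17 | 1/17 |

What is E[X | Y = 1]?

4

P(Y = 1) = 2/17.
Σ X·P over the event = 1·(1/17) + 7·(1/17) = 8/17.
E[X | Y = 1] = (8/17) / (2/17) = 4.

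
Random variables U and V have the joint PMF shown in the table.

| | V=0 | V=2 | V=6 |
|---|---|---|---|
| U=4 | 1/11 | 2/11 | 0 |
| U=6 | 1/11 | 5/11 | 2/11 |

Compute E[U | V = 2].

P(V = 2) = 7/11.
Σ U·P over the event = 4·(2/11) + 6·(5/11) = 38/11.
E[U | V = 2] = (38/11) / (7/11) = 38/7.

38/7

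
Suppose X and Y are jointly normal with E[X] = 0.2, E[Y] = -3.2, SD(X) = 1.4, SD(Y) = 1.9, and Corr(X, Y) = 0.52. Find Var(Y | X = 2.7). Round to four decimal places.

Var(Y | X=x) = (1 − ρ²)·σ_Y².
Var(Y | X=2.7) = (1.9)²·(1 − (0.52)²) = 3.61·0.7296 = 2.6339.

2.6339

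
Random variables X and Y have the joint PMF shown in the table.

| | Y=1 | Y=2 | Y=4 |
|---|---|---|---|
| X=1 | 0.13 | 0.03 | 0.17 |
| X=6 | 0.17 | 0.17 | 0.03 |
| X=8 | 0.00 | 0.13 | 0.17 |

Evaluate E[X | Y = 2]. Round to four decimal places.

6.3333

P(Y = 2) = 0.33.
Σ X·P over the event = 1·(0.03) + 6·(0.17) + 8·(0.13) = 2.09.
E[X | Y = 2] = (2.09) / (0.33) = 6.3333.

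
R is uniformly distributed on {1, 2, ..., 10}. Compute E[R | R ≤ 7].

4

Given R ≤ 7, R is equally likely to be any of {1, 2, 3, 4, 5, 6, 7}.
E[R | R ≤ 7] = (1 + 2 + 3 + 4 + 5 + 6 + 7) / 7 = 4.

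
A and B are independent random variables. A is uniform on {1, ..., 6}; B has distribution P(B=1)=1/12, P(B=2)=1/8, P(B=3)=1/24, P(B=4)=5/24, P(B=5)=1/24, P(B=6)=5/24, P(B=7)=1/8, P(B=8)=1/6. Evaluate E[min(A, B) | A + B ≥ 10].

239/54

P(A + B ≥ 10) = 3/8.
Summing min(A,B)·P(x,y) over outcomes with A + B ≥ 10 gives 239/144.
E[min(A, B) | A + B ≥ 10] = (239/144) / (3/8) = 239/54.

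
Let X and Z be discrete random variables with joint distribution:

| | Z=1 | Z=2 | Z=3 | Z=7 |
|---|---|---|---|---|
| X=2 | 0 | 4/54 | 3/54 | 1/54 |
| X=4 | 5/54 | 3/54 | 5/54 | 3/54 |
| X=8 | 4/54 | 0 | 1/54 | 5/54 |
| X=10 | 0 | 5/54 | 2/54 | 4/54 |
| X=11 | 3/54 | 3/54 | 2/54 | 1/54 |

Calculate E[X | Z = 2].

103/15

P(Z = 2) = 5/18.
Σ X·P over the event = 2·(4/54) + 4·(3/54) + 10·(5/54) + 11·(3/54) = 103/54.
E[X | Z = 2] = (103/54) / (5/18) = 103/15.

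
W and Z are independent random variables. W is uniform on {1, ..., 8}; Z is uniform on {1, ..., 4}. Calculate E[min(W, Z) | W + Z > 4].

63/26

P(W + Z > 4) = 13/16.
Summing min(W,Z)·P(x,y) over outcomes with W + Z > 4 gives 63/32.
E[min(W, Z) | W + Z > 4] = (63/32) / (13/16) = 63/26.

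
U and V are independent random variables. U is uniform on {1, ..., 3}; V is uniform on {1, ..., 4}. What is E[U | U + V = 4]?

2

Outcomes with U + V = 4: (1,3), (2,2), (3,1), each with probability 1/12.
E[U | U + V = 4] = (1 + 2 + 3) / 3 = 2.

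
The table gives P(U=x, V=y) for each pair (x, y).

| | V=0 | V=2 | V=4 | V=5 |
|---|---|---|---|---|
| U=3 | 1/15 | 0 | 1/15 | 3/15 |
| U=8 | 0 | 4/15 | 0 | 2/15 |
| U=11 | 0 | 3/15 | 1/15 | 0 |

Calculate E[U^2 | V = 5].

31

P(V = 5) = 1/3.
Σ U^2·P over the event = 9·(3/15) + 64·(2/15) = 31/3.
E[U^2 | V = 5] = (31/3) / (1/3) = 31.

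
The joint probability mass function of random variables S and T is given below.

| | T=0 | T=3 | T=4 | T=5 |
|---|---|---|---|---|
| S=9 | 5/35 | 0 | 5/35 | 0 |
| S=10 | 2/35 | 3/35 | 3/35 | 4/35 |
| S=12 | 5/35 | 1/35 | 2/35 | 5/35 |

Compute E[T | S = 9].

2

P(S = 9) = 2/7.
Σ T·P over the event = 0·(5/35) + 4·(5/35) = 4/7.
E[T | S = 9] = (4/7) / (2/7) = 2.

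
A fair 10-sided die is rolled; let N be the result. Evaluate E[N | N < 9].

9/2

Given N < 9, N is equally likely to be any of {1, 2, 3, 4, 5, 6, 7, 8}.
E[N | N < 9] = (1 + 2 + 3 + 4 + 5 + 6 + 7 + 8) / 8 = 9/2.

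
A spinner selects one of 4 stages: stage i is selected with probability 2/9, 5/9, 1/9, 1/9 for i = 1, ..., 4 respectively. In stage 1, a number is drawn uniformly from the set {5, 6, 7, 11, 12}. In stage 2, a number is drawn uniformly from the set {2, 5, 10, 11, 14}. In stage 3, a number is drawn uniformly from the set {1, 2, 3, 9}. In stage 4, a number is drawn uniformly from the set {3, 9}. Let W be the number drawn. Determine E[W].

E[W | stage 1] = (5+6+7+11+12)/5 = 41/5.
E[W | stage 2] = (2+5+10+11+14)/5 = 42/5.
E[W | stage 3] = (1+2+3+9)/4 = 15/4.
E[W | stage 4] = (3+9)/2 = 6.
By the law of total expectation,
E[W] = (2/9)·(41/5) + (5/9)·(42/5) + (1/9)·(15/4) + (1/9)·(6) = 1363/180.

1363/180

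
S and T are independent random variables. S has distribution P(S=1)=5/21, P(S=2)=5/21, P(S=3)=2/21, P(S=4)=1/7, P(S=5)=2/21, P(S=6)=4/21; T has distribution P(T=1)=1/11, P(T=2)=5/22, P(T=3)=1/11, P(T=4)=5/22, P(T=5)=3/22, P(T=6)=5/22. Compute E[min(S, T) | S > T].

376/147

P(S > T) = 7/22.
Summing min(S,T)·P(x,y) over outcomes with S > T gives 188/231.
E[min(S, T) | S > T] = (188/231) / (7/22) = 376/147.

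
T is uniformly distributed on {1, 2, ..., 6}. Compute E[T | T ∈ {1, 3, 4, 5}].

13/4

P(T ∈ {1, 3, 4, 5}) = 2/3.
Σ over the event: 1·1/6 + 3·1/6 + 4·1/6 + 5·1/6 = 13/6.
E[T | T ∈ {1, 3, 4, 5}] = (13/6) / (2/3) = 13/4.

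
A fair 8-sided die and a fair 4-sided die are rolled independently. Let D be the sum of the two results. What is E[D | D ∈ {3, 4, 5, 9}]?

74/13

P(D ∈ {3, 4, 5, 9}) = 13/32.
Σ over the event: 3·1/16 + 4·3/32 + 5·1/8 + 9·1/8 = 37/16.
E[D | D ∈ {3, 4, 5, 9}] = (37/16) / (13/32) = 74/13.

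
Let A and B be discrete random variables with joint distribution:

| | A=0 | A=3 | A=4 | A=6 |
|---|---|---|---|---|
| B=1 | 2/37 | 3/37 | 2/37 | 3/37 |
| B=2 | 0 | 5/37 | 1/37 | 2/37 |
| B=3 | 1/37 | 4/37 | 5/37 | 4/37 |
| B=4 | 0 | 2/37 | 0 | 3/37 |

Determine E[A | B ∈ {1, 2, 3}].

P(B ∈ {1, 2, 3}) = 32/37.
Summing A·P(A=x,B=y) over the conditioning event gives 122/37.
E[A | B ∈ {1, 2, 3}] = (122/37) / (32/37) = 61/16.

61/16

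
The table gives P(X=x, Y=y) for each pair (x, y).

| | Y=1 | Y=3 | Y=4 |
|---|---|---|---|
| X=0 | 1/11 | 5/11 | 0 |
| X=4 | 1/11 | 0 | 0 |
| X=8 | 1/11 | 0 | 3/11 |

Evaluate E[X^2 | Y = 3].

0

P(Y = 3) = 5/11.
Σ X^2·P over the event = 0·(5/11) = 0.
E[X^2 | Y = 3] = (0) / (5/11) = 0.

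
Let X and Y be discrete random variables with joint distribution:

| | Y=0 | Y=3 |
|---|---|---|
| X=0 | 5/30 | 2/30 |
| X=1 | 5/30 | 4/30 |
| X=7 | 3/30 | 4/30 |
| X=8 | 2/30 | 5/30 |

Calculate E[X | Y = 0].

14/5

P(Y = 0) = 1/2.
Σ X·P over the event = 0·(5/30) + 1·(5/30) + 7·(3/30) + 8·(2/30) = 7/5.
E[X | Y = 0] = (7/5) / (1/2) = 14/5.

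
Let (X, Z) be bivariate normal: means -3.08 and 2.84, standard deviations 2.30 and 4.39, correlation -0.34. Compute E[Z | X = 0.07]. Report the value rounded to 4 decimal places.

For a bivariate normal, E[Z | X=x] = μ_Z + ρ·(σ_Z/σ_X)·(x − μ_X).
E[Z | X=0.07] = 2.84 + (-0.34)·(4.39/2.30)·(0.07 − (-3.08)) = 2.84 + (-0.64896)·(3.15) = 0.7958.

0.7958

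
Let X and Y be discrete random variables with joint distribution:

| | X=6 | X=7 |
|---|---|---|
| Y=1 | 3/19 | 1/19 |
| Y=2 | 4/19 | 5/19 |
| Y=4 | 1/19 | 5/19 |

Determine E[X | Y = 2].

P(Y = 2) = 9/19.
Σ X·P over the event = 6·(4/19) + 7·(5/19) = 59/19.
E[X | Y = 2] = (59/19) / (9/19) = 59/9.

59/9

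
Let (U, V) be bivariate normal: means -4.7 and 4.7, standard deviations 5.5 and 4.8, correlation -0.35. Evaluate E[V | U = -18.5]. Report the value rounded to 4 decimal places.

8.9153

The regression of V on U has slope ρ·σ_V/σ_U and passes through (μ_U, μ_V).
E[V | U=-18.5] = 4.7 + (-0.35)·(4.8/5.5)·(-18.5 − (-4.7)) = 4.7 + (-0.305455)·(-13.8) = 8.9153.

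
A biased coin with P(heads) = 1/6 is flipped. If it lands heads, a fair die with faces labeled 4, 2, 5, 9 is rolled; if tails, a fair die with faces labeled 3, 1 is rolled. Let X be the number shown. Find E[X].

E[X | heads] = (4+2+5+9)/4 = 5.
E[X | tails] = (3+1)/2 = 2.
E[X] = (1/6)·(5) + (5/6)·(2) = 5/2.

5/2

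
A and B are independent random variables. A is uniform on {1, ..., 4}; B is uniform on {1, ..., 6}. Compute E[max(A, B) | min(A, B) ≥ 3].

Outcomes with min(A, B) ≥ 3: (3,3), (3,4), (3,5), (3,6), (4,3), (4,4), (4,5), (4,6), each with probability 1/24.
E[max(A, B) | min(A, B) ≥ 3] = (3 + 4 + 5 + 6 + 4 + 4 + 5 + 6) / 8 = 37/8.

37/8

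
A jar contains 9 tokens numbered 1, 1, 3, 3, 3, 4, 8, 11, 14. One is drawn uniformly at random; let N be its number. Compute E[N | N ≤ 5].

P(N ≤ 5) = 2/3.
Σ over the event: 1·2/9 + 3·1/3 + 4·1/9 = 5/3.
E[N | N ≤ 5] = (5/3) / (2/3) = 5/2.

5/2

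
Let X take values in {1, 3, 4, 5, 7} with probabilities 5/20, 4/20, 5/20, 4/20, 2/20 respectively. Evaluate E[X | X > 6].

P(X > 6) = 1/10.
Σ over the event: 7·1/10 = 7/10.
E[X | X > 6] = (7/10) / (1/10) = 7.

7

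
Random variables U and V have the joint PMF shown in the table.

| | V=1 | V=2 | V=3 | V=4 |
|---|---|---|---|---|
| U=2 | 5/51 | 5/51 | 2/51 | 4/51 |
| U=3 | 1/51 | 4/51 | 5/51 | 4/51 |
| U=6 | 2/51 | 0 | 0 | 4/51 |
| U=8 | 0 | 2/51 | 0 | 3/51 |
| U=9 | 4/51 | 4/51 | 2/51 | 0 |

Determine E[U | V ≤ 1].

P(V ≤ 1) = 4/17.
Σ U·P over the event = 2·(5/51) + 3·(1/51) + 6·(2/51) + 9·(4/51) = 61/51.
E[U | V ≤ 1] = (61/51) / (4/17) = 61/12.

61/12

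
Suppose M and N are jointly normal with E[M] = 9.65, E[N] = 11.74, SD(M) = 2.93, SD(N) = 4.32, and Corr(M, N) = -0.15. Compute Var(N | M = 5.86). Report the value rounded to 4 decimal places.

Var(N | M=x) = (1 − ρ²)·σ_N².
Var(N | M=5.86) = (4.32)²·(1 − (-0.15)²) = 18.6624·0.9775 = 18.2425.

18.2425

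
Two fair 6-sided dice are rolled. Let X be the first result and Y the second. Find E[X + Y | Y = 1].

9/2

Outcomes with Y = 1: (1,1), (2,1), (3,1), (4,1), (5,1), (6,1), each with probability 1/36.
E[X + Y | Y = 1] = (2 + 3 + 4 + 5 + 6 + 7) / 6 = 9/2.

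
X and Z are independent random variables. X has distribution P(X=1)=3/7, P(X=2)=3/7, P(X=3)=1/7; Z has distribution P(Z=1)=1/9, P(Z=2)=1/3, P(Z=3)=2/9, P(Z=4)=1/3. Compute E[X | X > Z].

P(X > Z) = 1/9.
Summing X·P(x,y) over outcomes with X > Z gives 2/7.
E[X | X > Z] = (2/7) / (1/9) = 18/7.

18/7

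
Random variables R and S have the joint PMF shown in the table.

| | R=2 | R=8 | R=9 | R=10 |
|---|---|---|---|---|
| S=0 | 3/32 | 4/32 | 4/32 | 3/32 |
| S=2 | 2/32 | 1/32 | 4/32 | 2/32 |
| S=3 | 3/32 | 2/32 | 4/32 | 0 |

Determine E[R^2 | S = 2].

P(S = 2) = 9/32.
Summing R^2·P(R=x,S=y) over the conditioning event gives 149/8.
E[R^2 | S = 2] = (149/8) / (9/32) = 596/9.

596/9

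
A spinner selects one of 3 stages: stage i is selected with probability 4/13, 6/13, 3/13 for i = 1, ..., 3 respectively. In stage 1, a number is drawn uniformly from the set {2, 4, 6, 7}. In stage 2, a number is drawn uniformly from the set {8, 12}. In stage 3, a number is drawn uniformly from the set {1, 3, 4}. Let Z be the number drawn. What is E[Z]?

87/13

E[Z | stage 1] = (2+4+6+7)/4 = 19/4.
E[Z | stage 2] = (8+12)/2 = 10.
E[Z | stage 3] = (1+3+4)/3 = 8/3.
E[Z] = (4/13)·(19/4) + (6/13)·(10) + (3/13)·(8/3) = 87/13.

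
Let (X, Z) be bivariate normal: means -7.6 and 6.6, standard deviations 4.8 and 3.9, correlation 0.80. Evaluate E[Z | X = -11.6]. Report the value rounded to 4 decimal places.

4.0000

For a bivariate normal, E[Z | X=x] = μ_Z + ρ·(σ_Z/σ_X)·(x − μ_X).
E[Z | X=-11.6] = 6.6 + (0.80)·(3.9/4.8)·(-11.6 − (-7.6)) = 6.6 + (0.65)·(-4) = 4.0000.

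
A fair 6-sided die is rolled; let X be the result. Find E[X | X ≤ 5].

3

Given X ≤ 5, X is equally likely to be any of {1, 2, 3, 4, 5}.
E[X | X ≤ 5] = (1 + 2 + 3 + 4 + 5) / 5 = 3.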